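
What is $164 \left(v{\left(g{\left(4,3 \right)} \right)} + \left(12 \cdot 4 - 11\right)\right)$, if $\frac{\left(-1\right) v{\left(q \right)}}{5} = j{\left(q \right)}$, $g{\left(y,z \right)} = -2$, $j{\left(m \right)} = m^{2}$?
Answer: $2788$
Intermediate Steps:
$v{\left(q \right)} = - 5 q^{2}$
$164 \left(v{\left(g{\left(4,3 \right)} \right)} + \left(12 \cdot 4 - 11\right)\right) = 164 \left(- 5 \left(-2\right)^{2} + \left(12 \cdot 4 - 11\right)\right) = 164 \left(\left(-5\right) 4 + \left(48 - 11\right)\right) = 164 \left(-20 + 37\right) = 164 \cdot 17 = 2788$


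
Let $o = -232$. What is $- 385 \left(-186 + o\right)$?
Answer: $160930$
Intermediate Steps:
$- 385 \left(-186 + o\right) = - 385 \left(-186 - 232\right) = \left(-385\right) \left(-418\right) = 160930$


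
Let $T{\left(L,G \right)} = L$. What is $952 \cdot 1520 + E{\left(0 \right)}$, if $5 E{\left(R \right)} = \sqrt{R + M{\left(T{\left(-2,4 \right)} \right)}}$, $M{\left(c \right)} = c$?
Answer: $1447040 + \frac{i \sqrt{2}}{5} \approx 1.447 \cdot 10^{6} + 0.28284 i$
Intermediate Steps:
$E{\left(R \right)} = \frac{\sqrt{-2 + R}}{5}$ ($E{\left(R \right)} = \frac{\sqrt{R - 2}}{5} = \frac{\sqrt{-2 + R}}{5}$)
$952 \cdot 1520 + E{\left(0 \right)} = 952 \cdot 1520 + \frac{\sqrt{-2 + 0}}{5} = 1447040 + \frac{\sqrt{-2}}{5} = 1447040 + \frac{i \sqrt{2}}{5}$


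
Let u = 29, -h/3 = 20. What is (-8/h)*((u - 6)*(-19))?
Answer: -874/15 ≈ -58.267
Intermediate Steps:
h = -60 (h = -3*20 = -60)
(-8/h)*((u - 6)*(-19)) = (-8/(-60))*((29 - 6)*(-19)) = (-8*(-1/60))*(23*(-19)) = (2/15)*(-437) = -874/15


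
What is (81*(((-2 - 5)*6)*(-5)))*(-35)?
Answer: -595350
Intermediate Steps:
(81*(((-2 - 5)*6)*(-5)))*(-35) = (81*(-7*6*(-5)))*(-35) = (81*(-42*(-5)))*(-35) = (81*210)*(-35) = 17010*(-35) = -595350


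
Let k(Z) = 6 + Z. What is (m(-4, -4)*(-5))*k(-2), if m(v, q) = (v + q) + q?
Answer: 240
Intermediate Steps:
m(v, q) = v + 2*q (m(v, q) = (q + v) + q = v + 2*q)
(m(-4, -4)*(-5))*k(-2) = ((-4 + 2*(-4))*(-5))*(6 - 2) = ((-4 - 8)*(-5))*4 = -12*(-5)*4 = 60*4 = 240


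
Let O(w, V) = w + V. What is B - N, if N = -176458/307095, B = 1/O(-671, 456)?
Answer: 1505255/2641017 ≈ 0.56995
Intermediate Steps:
O(w, V) = V + w
B = -1/215 (B = 1/(456 - 671) = 1/(-215) = -1/215 ≈ -0.0046512)
N = -176458/307095 (N = -176458*1/307095 = -176458/307095 ≈ -0.57460)
B - N = -1/215 - 1*(-176458/307095) = -1/215 + 176458/307095 = 1505255/2641017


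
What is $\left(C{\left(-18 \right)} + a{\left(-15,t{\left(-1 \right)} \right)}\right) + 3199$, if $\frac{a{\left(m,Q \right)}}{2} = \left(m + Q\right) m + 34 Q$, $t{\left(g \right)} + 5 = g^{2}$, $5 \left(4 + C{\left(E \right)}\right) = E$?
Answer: $\frac{17447}{5} \approx 3489.4$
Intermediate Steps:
$C{\left(E \right)} = -4 + \frac{E}{5}$
$t{\left(g \right)} = -5 + g^{2}$
$a{\left(m,Q \right)} = 68 Q + 2 m \left(Q + m\right)$ ($a{\left(m,Q \right)} = 2 \left(\left(m + Q\right) m + 34 Q\right) = 2 \left(\left(Q + m\right) m + 34 Q\right) = 2 \left(m \left(Q + m\right) + 34 Q\right) = 2 \left(34 Q + m \left(Q + m\right)\right) = 68 Q + 2 m \left(Q + m\right)$)
$\left(C{\left(-18 \right)} + a{\left(-15,t{\left(-1 \right)} \right)}\right) + 3199 = \left(\left(-4 + \frac{1}{5} \left(-18\right)\right) + \left(2 \left(-15\right)^{2} + 68 \left(-5 + \left(-1\right)^{2}\right) + 2 \left(-5 + \left(-1\right)^{2}\right) \left(-15\right)\right)\right) + 3199 = \left(\left(-4 - \frac{18}{5}\right) + \left(2 \cdot 225 + 68 \left(-5 + 1\right) + 2 \left(-5 + 1\right) \left(-15\right)\right)\right) + 3199 = \left(- \frac{38}{5} + \left(450 + 68 \left(-4\right) + 2 \left(-4\right) \left(-15\right)\right)\right) + 3199 = \left(- \frac{38}{5} + \left(450 - 272 + 120\right)\right) + 3199 = \left(- \frac{38}{5} + 298\right) + 3199 = \frac{1452}{5} + 3199 = \frac{17447}{5}$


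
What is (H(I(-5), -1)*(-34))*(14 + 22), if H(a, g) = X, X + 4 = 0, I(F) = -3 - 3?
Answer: 4896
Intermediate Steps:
I(F) = -6
X = -4 (X = -4 + 0 = -4)
H(a, g) = -4
(H(I(-5), -1)*(-34))*(14 + 22) = (-4*(-34))*(14 + 22) = 136*36 = 4896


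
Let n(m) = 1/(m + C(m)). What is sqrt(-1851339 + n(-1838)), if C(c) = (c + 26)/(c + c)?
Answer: I*sqrt(5279283832345436990)/1688669 ≈ 1360.6*I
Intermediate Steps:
C(c) = (26 + c)/(2*c) (C(c) = (26 + c)/((2*c)) = (26 + c)*(1/(2*c)) = (26 + c)/(2*c))
n(m) = 1/(m + (26 + m)/(2*m))
sqrt(-1851339 + n(-1838)) = sqrt(-1851339 + 2*(-1838)/(26 - 1838 + 2*(-1838)**2)) = sqrt(-1851339 + 2*(-1838)/(26 - 1838 + 2*3378244)) = sqrt(-1851339 + 2*(-1838)/(26 - 1838 + 6756488)) = sqrt(-1851339 + 2*(-1838)/6754676) = sqrt(-1851339 + 2*(-1838)*(1/6754676)) = sqrt(-1851339 - 919/1688669) = sqrt(-3126298778710/1688669) = I*sqrt(5279283832345436990)/1688669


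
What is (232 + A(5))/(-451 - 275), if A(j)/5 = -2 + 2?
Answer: -116/363 ≈ -0.31956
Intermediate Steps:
A(j) = 0 (A(j) = 5*(-2 + 2) = 5*0 = 0)
(232 + A(5))/(-451 - 275) = (232 + 0)/(-451 - 275) = 232/(-726) = 232*(-1/726) = -116/363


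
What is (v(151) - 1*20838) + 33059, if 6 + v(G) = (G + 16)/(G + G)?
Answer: 3689097/302 ≈ 12216.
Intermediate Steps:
v(G) = -6 + (16 + G)/(2*G) (v(G) = -6 + (G + 16)/(G + G) = -6 + (16 + G)/((2*G)) = -6 + (16 + G)*(1/(2*G)) = -6 + (16 + G)/(2*G))
(v(151) - 1*20838) + 33059 = ((-11/2 + 8/151) - 1*20838) + 33059 = ((-11/2 + 8*(1/151)) - 20838) + 33059 = ((-11/2 + 8/151) - 20838) + 33059 = (-1645/302 - 20838) + 33059 = -6294721/302 + 33059 = 3689097/302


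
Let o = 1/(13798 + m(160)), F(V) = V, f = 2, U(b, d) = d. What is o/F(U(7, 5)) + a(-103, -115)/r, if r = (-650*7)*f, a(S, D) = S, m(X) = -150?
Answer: 351891/31049200 ≈ 0.011333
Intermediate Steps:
o = 1/13648 (o = 1/(13798 - 150) = 1/13648 ≈ 7.3271e-5)
r = -9100 (r = -650*7*2 = -4550*2 = -9100)
o/F(U(7, 5)) + a(-103, -115)/r = (1/13648)/5 - 103/(-9100) = (1/13648)*(⅕) - 103*(-1/9100) = 1/68240 + 103/9100 = 351891/31049200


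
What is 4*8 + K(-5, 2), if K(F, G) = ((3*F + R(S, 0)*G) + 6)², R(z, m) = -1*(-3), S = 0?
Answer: 41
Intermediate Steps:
R(z, m) = 3
K(F, G) = (6 + 3*F + 3*G)² (K(F, G) = ((3*F + 3*G) + 6)² = (6 + 3*F + 3*G)²)
4*8 + K(-5, 2) = 4*8 + 9*(2 - 5 + 2)² = 32 + 9*(-1)² = 32 + 9*1 = 32 + 9 = 41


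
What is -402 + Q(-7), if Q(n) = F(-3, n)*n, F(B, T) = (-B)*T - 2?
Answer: -241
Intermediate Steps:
F(B, T) = -2 - B*T (F(B, T) = -B*T - 2 = -2 - B*T)
Q(n) = n*(-2 + 3*n) (Q(n) = (-2 - 1*(-3)*n)*n = (-2 + 3*n)*n = n*(-2 + 3*n))
-402 + Q(-7) = -402 - 7*(-2 + 3*(-7)) = -402 - 7*(-2 - 21) = -402 - 7*(-23) = -402 + 161 = -241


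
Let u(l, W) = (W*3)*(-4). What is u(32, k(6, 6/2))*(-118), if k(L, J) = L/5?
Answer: 8496/5 ≈ 1699.2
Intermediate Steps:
k(L, J) = L/5 (k(L, J) = L*(⅕) = L/5)
u(l, W) = -12*W (u(l, W) = (3*W)*(-4) = -12*W)
u(32, k(6, 6/2))*(-118) = -12*6/5*(-118) = -72/5*(-118) = 8496/5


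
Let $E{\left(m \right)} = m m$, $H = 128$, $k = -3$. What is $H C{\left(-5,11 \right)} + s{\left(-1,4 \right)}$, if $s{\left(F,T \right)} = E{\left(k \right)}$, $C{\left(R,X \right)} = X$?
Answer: $1417$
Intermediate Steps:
$E{\left(m \right)} = m^{2}$
$s{\left(F,T \right)} = 9$ ($s{\left(F,T \right)} = \left(-3\right)^{2} = 9$)
$H C{\left(-5,11 \right)} + s{\left(-1,4 \right)} = 128 \cdot 11 + 9 = 1408 + 9 = 1417$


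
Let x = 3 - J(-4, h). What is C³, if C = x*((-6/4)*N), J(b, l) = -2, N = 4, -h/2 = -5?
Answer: -27000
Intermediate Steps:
h = 10 (h = -2*(-5) = 10)
x = 5 (x = 3 - 1*(-2) = 3 + 2 = 5)
C = -30 (C = 5*(-6/4*4) = 5*(-2*¾*4) = 5*(-3/2*4) = 5*(-6) = -30)
C³ = (-30)³ = -27000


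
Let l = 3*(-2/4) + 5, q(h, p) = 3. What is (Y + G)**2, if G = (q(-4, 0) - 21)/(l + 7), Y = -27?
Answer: 40401/49 ≈ 824.51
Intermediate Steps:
l = 7/2 (l = 3*(-2*1/4) + 5 = 3*(-1/2) + 5 = -3/2 + 5 = 7/2 ≈ 3.5000)
G = -12/7 (G = (3 - 21)/(7/2 + 7) = -18/21/2 = -18*2/21 = -12/7 ≈ -1.7143)
(Y + G)**2 = (-27 - 12/7)**2 = (-201/7)**2 = 40401/49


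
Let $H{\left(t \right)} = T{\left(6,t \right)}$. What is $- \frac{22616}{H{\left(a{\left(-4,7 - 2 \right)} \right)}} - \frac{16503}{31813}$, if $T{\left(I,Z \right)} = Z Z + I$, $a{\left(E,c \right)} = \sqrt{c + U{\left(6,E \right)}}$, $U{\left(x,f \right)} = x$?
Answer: $- \frac{719763359}{540821} \approx -1330.9$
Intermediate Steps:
$a{\left(E,c \right)} = \sqrt{6 + c}$ ($a{\left(E,c \right)} = \sqrt{c + 6} = \sqrt{6 + c}$)
$T{\left(I,Z \right)} = I + Z^{2}$ ($T{\left(I,Z \right)} = Z^{2} + I = I + Z^{2}$)
$H{\left(t \right)} = 6 + t^{2}$
$- \frac{22616}{H{\left(a{\left(-4,7 - 2 \right)} \right)}} - \frac{16503}{31813} = - \frac{22616}{6 + \left(\sqrt{6 + \left(7 - 2\right)}\right)^{2}} - \frac{16503}{31813} = - \frac{22616}{6 + \left(\sqrt{6 + 5}\right)^{2}} - \frac{16503}{31813} = - \frac{22616}{6 + \left(\sqrt{11}\right)^{2}} - \frac{16503}{31813} = - \frac{22616}{6 + 11} - \frac{16503}{31813} = - \frac{22616}{17} - \frac{16503}{31813} = - \frac{719763359}{540821}$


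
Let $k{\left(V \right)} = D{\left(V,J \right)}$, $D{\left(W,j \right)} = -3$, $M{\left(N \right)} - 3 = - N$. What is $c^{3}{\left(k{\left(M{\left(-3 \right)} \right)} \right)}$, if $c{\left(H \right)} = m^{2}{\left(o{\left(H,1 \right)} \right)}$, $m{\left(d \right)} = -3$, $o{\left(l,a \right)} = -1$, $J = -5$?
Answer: $729$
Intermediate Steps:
$M{\left(N \right)} = 3 - N$
$k{\left(V \right)} = -3$
$c{\left(H \right)} = 9$ ($c{\left(H \right)} = \left(-3\right)^{2} = 9$)
$c^{3}{\left(k{\left(M{\left(-3 \right)} \right)} \right)} = 9^{3} = 729$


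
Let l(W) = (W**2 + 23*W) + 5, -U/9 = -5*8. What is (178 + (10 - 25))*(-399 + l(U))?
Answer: 22410218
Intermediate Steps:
U = 360 (U = -(-45)*8 = -9*(-40) = 360)
l(W) = 5 + W**2 + 23*W
(178 + (10 - 25))*(-399 + l(U)) = (178 + (10 - 25))*(-399 + (5 + 360**2 + 23*360)) = (178 - 15)*(-399 + (5 + 129600 + 8280)) = 163*(-399 + 137885) = 163*137486 = 22410218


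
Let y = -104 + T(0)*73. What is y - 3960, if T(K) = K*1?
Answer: -4064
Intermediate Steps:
T(K) = K
y = -104 (y = -104 + 0*73 = -104 + 0 = -104)
y - 3960 = -104 - 3960 = -4064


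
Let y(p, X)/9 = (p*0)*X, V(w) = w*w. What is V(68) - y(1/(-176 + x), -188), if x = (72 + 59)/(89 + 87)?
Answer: 4624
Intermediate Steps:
V(w) = w**2
x = 131/176 ≈ 0.74432
y(p, X) = 0 (y(p, X) = 9*((p*0)*X) = 9*(0*X) = 9*0 = 0)
V(68) - y(1/(-176 + x), -188) = 68**2 - 1*0 = 4624 + 0 = 4624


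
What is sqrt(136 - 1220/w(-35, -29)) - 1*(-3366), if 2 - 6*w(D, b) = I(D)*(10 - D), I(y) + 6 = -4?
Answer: 3366 + sqrt(1529794)/113 ≈ 3376.9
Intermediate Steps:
I(y) = -10 (I(y) = -6 - 4 = -10)
w(D, b) = 17 - 5*D/3 (w(D, b) = 1/3 - (-5)*(10 - D)/3 = 1/3 - (-100 + 10*D)/6 = 1/3 + (50/3 - 5*D/3) = 17 - 5*D/3)
sqrt(136 - 1220/w(-35, -29)) - 1*(-3366) = sqrt(136 - 1220/(17 - 5/3*(-35))) - 1*(-3366) = sqrt(136 - 1220/(17 + 175/3)) + 3366 = sqrt(136 - 1220/226/3) + 3366 = sqrt(136 - 1220*3/226) + 3366 = sqrt(136 - 1830/113) + 3366 = sqrt(13538/113) + 3366 = sqrt(1529794)/113 + 3366 = 3366 + sqrt(1529794)/113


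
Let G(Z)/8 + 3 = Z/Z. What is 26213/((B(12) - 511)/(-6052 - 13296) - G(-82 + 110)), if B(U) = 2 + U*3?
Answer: 507169124/310041 ≈ 1635.8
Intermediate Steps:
G(Z) = -16 (G(Z) = -24 + 8*(Z/Z) = -24 + 8*1 = -24 + 8 = -16)
B(U) = 2 + 3*U
26213/((B(12) - 511)/(-6052 - 13296) - G(-82 + 110)) = 26213/(((2 + 3*12) - 511)/(-6052 - 13296) - 1*(-16)) = 26213/(((2 + 36) - 511)/(-19348) + 16) = 26213/((38 - 511)*(-1/19348) + 16) = 26213/(-473*(-1/19348) + 16) = 26213/(473/19348 + 16) = 26213/(310041/19348) = 26213*(19348/310041) = 507169124/310041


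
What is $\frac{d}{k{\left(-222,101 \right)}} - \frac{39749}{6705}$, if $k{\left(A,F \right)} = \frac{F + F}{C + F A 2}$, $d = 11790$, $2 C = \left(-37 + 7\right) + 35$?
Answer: $- \frac{3544816045223}{1354410} \approx -2.6172 \cdot 10^{6}$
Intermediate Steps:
$C = \frac{5}{2}$ ($C = \frac{\left(-37 + 7\right) + 35}{2} = \frac{-30 + 35}{2} = \frac{1}{2} \cdot 5 = \frac{5}{2} \approx 2.5$)
$k{\left(A,F \right)} = \frac{2 F}{\frac{5}{2} + 2 A F}$ ($k{\left(A,F \right)} = \frac{F + F}{\frac{5}{2} + F A 2} = \frac{2 F}{\frac{5}{2} + A F 2} = \frac{2 F}{\frac{5}{2} + 2 A F}$)
$\frac{d}{k{\left(-222,101 \right)}} - \frac{39749}{6705} = \frac{11790}{4 \cdot 101 \frac{1}{5 + 4 \left(-222\right) 101}} - \frac{39749}{6705} = \frac{11790}{4 \cdot 101 \frac{1}{5 - 89688}} - \frac{39749}{6705} = \frac{11790}{4 \cdot 101 \frac{1}{-89683}} - \frac{39749}{6705} = \frac{11790}{4 \cdot 101 \left(- \frac{1}{89683}\right)} - \frac{39749}{6705} = \frac{11790}{- \frac{404}{89683}} - \frac{39749}{6705} = 11790 \left(- \frac{89683}{404}\right) - \frac{39749}{6705} = - \frac{528681285}{202} - \frac{39749}{6705} = - \frac{3544816045223}{1354410}$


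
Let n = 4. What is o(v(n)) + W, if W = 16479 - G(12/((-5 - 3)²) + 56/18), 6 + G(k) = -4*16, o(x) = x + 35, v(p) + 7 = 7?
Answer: 16584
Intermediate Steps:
v(p) = 0 (v(p) = -7 + 7 = 0)
o(x) = 35 + x
G(k) = -70 (G(k) = -6 - 4*16 = -6 - 64 = -70)
W = 16549 (W = 16479 - 1*(-70) = 16479 + 70 = 16549)
o(v(n)) + W = (35 + 0) + 16549 = 35 + 16549 = 16584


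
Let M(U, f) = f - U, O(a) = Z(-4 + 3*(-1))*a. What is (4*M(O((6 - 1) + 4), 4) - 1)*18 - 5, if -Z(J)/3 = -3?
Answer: -5567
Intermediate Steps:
Z(J) = 9 (Z(J) = -3*(-3) = 9)
O(a) = 9*a
(4*M(O((6 - 1) + 4), 4) - 1)*18 - 5 = (4*(4 - 9*((6 - 1) + 4)) - 1)*18 - 5 = (4*(4 - 9*(5 + 4)) - 1)*18 - 5 = (4*(4 - 9*9) - 1)*18 - 5 = (4*(4 - 1*81) - 1)*18 - 5 = (4*(4 - 81) - 1)*18 - 5 = (4*(-77) - 1)*18 - 5 = (-308 - 1)*18 - 5 = -309*18 - 5 = -5562 - 5 = -5567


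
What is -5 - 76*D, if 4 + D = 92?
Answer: -6693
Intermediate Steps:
D = 88 (D = -4 + 92 = 88)
-5 - 76*D = -5 - 76*88 = -5 - 6688 = -6693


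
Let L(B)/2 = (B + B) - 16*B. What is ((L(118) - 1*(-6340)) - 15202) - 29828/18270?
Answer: -111151324/9135 ≈ -12168.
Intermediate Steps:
L(B) = -28*B (L(B) = 2*((B + B) - 16*B) = 2*(2*B - 16*B) = 2*(-14*B) = -28*B)
((L(118) - 1*(-6340)) - 15202) - 29828/18270 = ((-28*118 - 1*(-6340)) - 15202) - 29828/18270 = ((-3304 + 6340) - 15202) - 29828*1/18270 = (3036 - 15202) - 14914/9135 = -12166 - 14914/9135 = -111151324/9135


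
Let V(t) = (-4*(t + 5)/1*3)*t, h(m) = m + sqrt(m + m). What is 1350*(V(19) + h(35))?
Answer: -7339950 + 1350*sqrt(70) ≈ -7.3287e+6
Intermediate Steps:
h(m) = m + sqrt(2)*sqrt(m) (h(m) = m + sqrt(2*m) = m + sqrt(2)*sqrt(m))
V(t) = t*(-60 - 12*t) (V(t) = (-4*(5 + t)*3)*t = ((-20 - 4*t)*3)*t = (-60 - 12*t)*t = t*(-60 - 12*t))
1350*(V(19) + h(35)) = 1350*(-12*19*(5 + 19) + (35 + sqrt(2)*sqrt(35))) = 1350*(-12*19*24 + (35 + sqrt(70))) = 1350*(-5472 + (35 + sqrt(70))) = 1350*(-5437 + sqrt(70)) = -7339950 + 1350*sqrt(70)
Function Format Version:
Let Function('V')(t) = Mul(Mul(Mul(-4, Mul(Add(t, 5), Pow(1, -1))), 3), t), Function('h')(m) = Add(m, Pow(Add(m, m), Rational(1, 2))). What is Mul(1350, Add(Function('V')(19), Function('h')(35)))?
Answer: Add(-7339950, Mul(1350, Pow(70, Rational(1, 2)))) ≈ -7.3287e+6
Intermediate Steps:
Function('h')(m) = Add(m, Mul(Pow(2, Rational(1, 2)), Pow(m, Rational(1, 2)))) (Function('h')(m) = Add(m, Pow(Mul(2, m), Rational(1, 2))) = Add(m, Mul(Pow(2, Rational(1, 2)), Pow(m, Rational(1, 2)))))
Function('V')(t) = Mul(t, Add(-60, Mul(-12, t))) (Function('V')(t) = Mul(Mul(Mul(-4, Mul(Add(5, t), 1)), 3), t) = Mul(Mul(Mul(-4, Add(5, t)), 3), t) = Mul(Mul(Add(-20, Mul(-4, t)), 3), t) = Mul(Add(-60, Mul(-12, t)), t) = Mul(t, Add(-60, Mul(-12, t))))
Mul(1350, Add(Function('V')(19), Function('h')(35))) = Mul(1350, Add(Mul(-12, 19, Add(5, 19)), Add(35, Mul(Pow(2, Rational(1, 2)), Pow(35, Rational(1, 2)))))) = Mul(1350, Add(Mul(-12, 19, 24), Add(35, Pow(70, Rational(1, 2))))) = Mul(1350, Add(-5472, Add(35, Pow(70, Rational(1, 2))))) = Mul(1350, Add(-5437, Pow(70, Rational(1, 2)))) = Add(-7339950, Mul(1350, Pow(70, Rational(1, 2))))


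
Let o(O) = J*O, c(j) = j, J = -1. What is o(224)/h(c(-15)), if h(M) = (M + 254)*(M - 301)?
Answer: 56/18881 ≈ 0.0029659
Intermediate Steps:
h(M) = (-301 + M)*(254 + M) (h(M) = (254 + M)*(-301 + M) = (-301 + M)*(254 + M))
o(O) = -O
o(224)/h(c(-15)) = (-1*224)/(-76454 + (-15)² - 47*(-15)) = -224/(-76454 + 225 + 705) = -224/(-75524) = -224*(-1/75524) = 56/18881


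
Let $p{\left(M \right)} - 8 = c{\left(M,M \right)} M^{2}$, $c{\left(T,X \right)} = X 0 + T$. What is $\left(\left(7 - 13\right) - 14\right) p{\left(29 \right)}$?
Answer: $-487940$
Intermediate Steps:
$c{\left(T,X \right)} = T$ ($c{\left(T,X \right)} = 0 + T = T$)
$p{\left(M \right)} = 8 + M^{3}$ ($p{\left(M \right)} = 8 + M M^{2} = 8 + M^{3}$)
$\left(\left(7 - 13\right) - 14\right) p{\left(29 \right)} = \left(\left(7 - 13\right) - 14\right) \left(8 + 29^{3}\right) = \left(\left(7 - 13\right) - 14\right) \left(8 + 24389\right) = \left(-6 - 14\right) 24397 = \left(-20\right) 24397 = -487940$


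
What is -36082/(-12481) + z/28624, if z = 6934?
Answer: 559677211/178628072 ≈ 3.1332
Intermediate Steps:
-36082/(-12481) + z/28624 = -36082/(-12481) + 6934/28624 = -36082*(-1/12481) + 6934*(1/28624) = 36082/12481 + 3467/14312 = 559677211/178628072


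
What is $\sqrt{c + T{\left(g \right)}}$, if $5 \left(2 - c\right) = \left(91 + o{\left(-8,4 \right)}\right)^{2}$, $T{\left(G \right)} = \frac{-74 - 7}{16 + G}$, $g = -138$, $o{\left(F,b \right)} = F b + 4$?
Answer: $\frac{i \sqrt{294381730}}{610} \approx 28.127 i$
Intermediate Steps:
$o{\left(F,b \right)} = 4 + F b$
$T{\left(G \right)} = - \frac{81}{16 + G}$
$c = - \frac{3959}{5}$ ($c = 2 - \frac{\left(91 + \left(4 - 32\right)\right)^{2}}{5} = 2 - \frac{\left(91 - 28\right)^{2}}{5} = 2 - \frac{63^{2}}{5} = 2 - \frac{3969}{5} = - \frac{3959}{5} \approx -791.8$)
$\sqrt{c + T{\left(g \right)}} = \sqrt{- \frac{3959}{5} - \frac{81}{16 - 138}} = \sqrt{- \frac{3959}{5} - \frac{81}{-122}} = \sqrt{- \frac{3959}{5} - - \frac{81}{122}} = \sqrt{- \frac{3959}{5} + \frac{81}{122}} = \sqrt{- \frac{482593}{610}} = \frac{i \sqrt{294381730}}{610}$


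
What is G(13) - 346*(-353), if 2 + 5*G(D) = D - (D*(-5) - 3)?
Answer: 610769/5 ≈ 1.2215e+5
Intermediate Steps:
G(D) = 1/5 + 6*D/5 (G(D) = -2/5 + (D - (D*(-5) - 3))/5 = -2/5 + (D - (-5*D - 3))/5 = -2/5 + (D - (-3 - 5*D))/5 = -2/5 + (D + (3 + 5*D))/5 = -2/5 + (3 + 6*D)/5 = -2/5 + (3/5 + 6*D/5) = 1/5 + 6*D/5)
G(13) - 346*(-353) = (1/5 + (6/5)*13) - 346*(-353) = (1/5 + 78/5) + 122138 = 79/5 + 122138 = 610769/5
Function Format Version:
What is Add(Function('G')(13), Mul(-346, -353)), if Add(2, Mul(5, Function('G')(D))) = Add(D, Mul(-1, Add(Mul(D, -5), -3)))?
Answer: Rational(610769, 5) ≈ 1.2215e+5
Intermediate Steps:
Function('G')(D) = Add(Rational(1, 5), Mul(Rational(6, 5), D)) (Function('G')(D) = Add(Rational(-2, 5), Mul(Rational(1, 5), Add(D, Mul(-1, Add(Mul(D, -5), -3))))) = Add(Rational(-2, 5), Mul(Rational(1, 5), Add(D, Mul(-1, Add(Mul(-5, D), -3))))) = Add(Rational(-2, 5), Mul(Rational(1, 5), Add(D, Mul(-1, Add(-3, Mul(-5, D)))))) = Add(Rational(-2, 5), Mul(Rational(1, 5), Add(D, Add(3, Mul(5, D))))) = Add(Rational(-2, 5), Mul(Rational(1, 5), Add(3, Mul(6, D)))) = Add(Rational(-2, 5), Add(Rational(3, 5), Mul(Rational(6, 5), D))) = Add(Rational(1, 5), Mul(Rational(6, 5), D)))
Add(Function('G')(13), Mul(-346, -353)) = Add(Add(Rational(1, 5), Mul(Rational(6, 5), 13)), Mul(-346, -353)) = Add(Add(Rational(1, 5), Rational(78, 5)), 122138) = Add(Rational(79, 5), 122138) = Rational(610769, 5)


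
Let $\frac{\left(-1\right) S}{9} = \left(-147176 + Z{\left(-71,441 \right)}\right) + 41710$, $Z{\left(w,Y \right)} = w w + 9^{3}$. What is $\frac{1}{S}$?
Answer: $\frac{1}{897264} \approx 1.1145 \cdot 10^{-6}$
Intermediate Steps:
$Z{\left(w,Y \right)} = 729 + w^{2}$ ($Z{\left(w,Y \right)} = w^{2} + 729 = 729 + w^{2}$)
$S = 897264$ ($S = - 9 \left(\left(-147176 + \left(729 + \left(-71\right)^{2}\right)\right) + 41710\right) = - 9 \left(\left(-147176 + \left(729 + 5041\right)\right) + 41710\right) = - 9 \left(\left(-147176 + 5770\right) + 41710\right) = - 9 \left(-141406 + 41710\right) = \left(-9\right) \left(-99696\right) = 897264$)
$\frac{1}{S} = \frac{1}{897264}$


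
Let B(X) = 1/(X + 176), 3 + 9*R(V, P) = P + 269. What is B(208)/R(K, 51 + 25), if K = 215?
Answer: 1/14592 ≈ 6.8531e-5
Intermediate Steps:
R(V, P) = 266/9 + P/9 (R(V, P) = -⅓ + (P + 269)/9 = -⅓ + (269 + P)/9 = -⅓ + (269/9 + P/9) = 266/9 + P/9)
B(X) = 1/(176 + X)
B(208)/R(K, 51 + 25) = 1/((176 + 208)*(266/9 + (51 + 25)/9)) = 1/(384*(266/9 + (⅑)*76)) = 1/(384*(266/9 + 76/9)) = (1/384)/38 = (1/384)*(1/38) = 1/14592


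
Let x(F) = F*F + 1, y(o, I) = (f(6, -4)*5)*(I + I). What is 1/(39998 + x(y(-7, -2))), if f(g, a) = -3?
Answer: 1/43599 ≈ 2.2936e-5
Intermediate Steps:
y(o, I) = -30*I (y(o, I) = (-3*5)*(I + I) = -30*I)
x(F) = 1 + F² (x(F) = F² + 1 = 1 + F²)
1/(39998 + x(y(-7, -2))) = 1/(39998 + (1 + (-30*(-2))²)) = 1/(39998 + (1 + 60²)) = 1/(39998 + (1 + 3600)) = 1/(39998 + 3601) = 1/43599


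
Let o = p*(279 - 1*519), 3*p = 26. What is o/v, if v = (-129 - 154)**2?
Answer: -2080/80089 ≈ -0.025971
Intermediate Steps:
p = 26/3 (p = (1/3)*26 = 26/3 ≈ 8.6667)
o = -2080 (o = 26*(279 - 1*519)/3 = 26*(279 - 519)/3 = (26/3)*(-240) = -2080)
v = 80089 (v = (-283)**2 = 80089)
o/v = -2080/80089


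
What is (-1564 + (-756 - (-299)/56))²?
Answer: 16801603641/3136 ≈ 5.3577e+6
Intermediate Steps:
(-1564 + (-756 - (-299)/56))² = (-1564 + (-756 - 1*(-299/56)))² = (-1564 + (-756 + 299/56))² = (-1564 - 42037/56)² = (-129621/56)² = 16801603641/3136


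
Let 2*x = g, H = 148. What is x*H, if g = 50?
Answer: 3700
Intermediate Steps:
x = 25 (x = (½)*50 = 25)
x*H = 25*148 = 3700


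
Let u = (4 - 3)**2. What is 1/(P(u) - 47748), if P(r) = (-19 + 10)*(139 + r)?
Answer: -1/49008 ≈ -2.0405e-5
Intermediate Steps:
u = 1 (u = 1**2 = 1)
P(r) = -1251 - 9*r (P(r) = -9*(139 + r) = -1251 - 9*r)
1/(P(u) - 47748) = 1/((-1251 - 9*1) - 47748) = 1/((-1251 - 9) - 47748) = 1/(-1260 - 47748) = 1/(-49008) = -1/49008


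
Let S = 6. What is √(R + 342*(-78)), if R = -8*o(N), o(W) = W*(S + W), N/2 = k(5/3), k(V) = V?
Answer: 2*I*√60581/3 ≈ 164.09*I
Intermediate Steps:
N = 10/3 (N = 2*(5/3) = 10/3 ≈ 3.3333)
o(W) = W*(6 + W)
R = -2240/9 (R = -80*(6 + 10/3)/3 = -80*28/(3*3) = -8*280/9 = -2240/9 ≈ -248.89)
√(R + 342*(-78)) = √(-2240/9 + 342*(-78)) = √(-2240/9 - 26676) = √(-242324/9) = 2*I*√60581/3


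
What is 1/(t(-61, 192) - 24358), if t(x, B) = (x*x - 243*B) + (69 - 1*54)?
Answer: -1/67278 ≈ -1.4864e-5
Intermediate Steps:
t(x, B) = 15 + x² - 243*B (t(x, B) = (x² - 243*B) + (69 - 54) = (x² - 243*B) + 15 = 15 + x² - 243*B)
1/(t(-61, 192) - 24358) = 1/((15 + (-61)² - 243*192) - 24358) = 1/((15 + 3721 - 46656) - 24358) = 1/(-42920 - 24358) = 1/(-67278) = -1/67278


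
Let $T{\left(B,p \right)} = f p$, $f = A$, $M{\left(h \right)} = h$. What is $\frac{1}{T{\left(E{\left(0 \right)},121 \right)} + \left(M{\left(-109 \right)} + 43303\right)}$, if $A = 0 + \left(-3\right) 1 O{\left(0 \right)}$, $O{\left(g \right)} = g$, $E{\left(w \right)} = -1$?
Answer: $\frac{1}{43194} \approx 2.3151 \cdot 10^{-5}$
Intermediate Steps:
$A = 0$ ($A = 0 + \left(-3\right) 1 \cdot 0 = 0 - 0 = 0 + 0 = 0$)
$f = 0$
$T{\left(B,p \right)} = 0$ ($T{\left(B,p \right)} = 0 p = 0$)
$\frac{1}{T{\left(E{\left(0 \right)},121 \right)} + \left(M{\left(-109 \right)} + 43303\right)} = \frac{1}{0 + \left(-109 + 43303\right)} = \frac{1}{0 + 43194} = \frac{1}{43194}$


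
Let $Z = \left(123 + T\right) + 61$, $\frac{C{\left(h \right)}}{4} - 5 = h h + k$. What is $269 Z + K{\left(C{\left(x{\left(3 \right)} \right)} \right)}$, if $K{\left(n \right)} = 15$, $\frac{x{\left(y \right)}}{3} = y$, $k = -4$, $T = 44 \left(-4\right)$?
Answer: $2167$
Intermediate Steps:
$T = -176$
$x{\left(y \right)} = 3 y$
$C{\left(h \right)} = 4 + 4 h^{2}$ ($C{\left(h \right)} = 20 + 4 \left(h h - 4\right) = 20 + 4 \left(h^{2} - 4\right) = 20 + 4 \left(-4 + h^{2}\right) = 20 + \left(-16 + 4 h^{2}\right) = 4 + 4 h^{2}$)
$Z = 8$ ($Z = \left(123 - 176\right) + 61 = -53 + 61 = 8$)
$269 Z + K{\left(C{\left(x{\left(3 \right)} \right)} \right)} = 269 \cdot 8 + 15 = 2152 + 15 = 2167$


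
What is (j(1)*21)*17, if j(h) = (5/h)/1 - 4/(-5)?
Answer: 10353/5 ≈ 2070.6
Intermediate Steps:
j(h) = ⅘ + 5/h (j(h) = (5/h)*1 - 4*(-⅕) = 5/h + ⅘ = ⅘ + 5/h)
(j(1)*21)*17 = ((⅘ + 5/1)*21)*17 = ((⅘ + 5*1)*21)*17 = ((⅘ + 5)*21)*17 = ((29/5)*21)*17 = (609/5)*17 = 10353/5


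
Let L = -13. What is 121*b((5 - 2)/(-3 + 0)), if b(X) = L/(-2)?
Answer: 1573/2 ≈ 786.50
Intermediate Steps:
b(X) = 13/2 (b(X) = -13/(-2) = -13*(-½) = 13/2)
121*b((5 - 2)/(-3 + 0)) = 121*(13/2) = 1573/2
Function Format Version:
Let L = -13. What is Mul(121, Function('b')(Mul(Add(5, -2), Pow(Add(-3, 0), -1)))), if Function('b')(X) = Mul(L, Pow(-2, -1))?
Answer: Rational(1573, 2) ≈ 786.50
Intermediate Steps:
Function('b')(X) = Rational(13, 2) (Function('b')(X) = Mul(-13, Pow(-2, -1)) = Mul(-13, Rational(-1, 2)) = Rational(13, 2))
Mul(121, Function('b')(Mul(Add(5, -2), Pow(Add(-3, 0), -1)))) = Mul(121, Rational(13, 2)) = Rational(1573, 2)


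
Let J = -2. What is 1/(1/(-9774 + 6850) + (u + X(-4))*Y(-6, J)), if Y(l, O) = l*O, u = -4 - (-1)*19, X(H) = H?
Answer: 2924/385967 ≈ 0.0075758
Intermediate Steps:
u = 15 (u = -4 - 1*(-19) = -4 + 19 = 15)
Y(l, O) = O*l
1/(1/(-9774 + 6850) + (u + X(-4))*Y(-6, J)) = 1/(1/(-9774 + 6850) + (15 - 4)*(-2*(-6))) = 1/(1/(-2924) + 11*12) = 1/(-1/2924 + 132) = 1/(385967/2924) = 2924/385967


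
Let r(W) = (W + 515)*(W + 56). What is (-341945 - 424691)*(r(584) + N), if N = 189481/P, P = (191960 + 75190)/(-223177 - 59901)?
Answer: -3958929577618252/10275 ≈ -3.8530e+11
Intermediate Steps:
P = -133575/141539 (P = 267150/(-283078) = 267150*(-1/283078) = -133575/141539 ≈ -0.94373)
N = -26818951259/133575 (N = 189481/(-133575/141539) = 189481*(-141539/133575) = -26818951259/133575 ≈ -2.0078e+5)
r(W) = (56 + W)*(515 + W) (r(W) = (515 + W)*(56 + W) = (56 + W)*(515 + W))
(-341945 - 424691)*(r(584) + N) = (-341945 - 424691)*((28840 + 584² + 571*584) - 26818951259/133575) = -766636*((28840 + 341056 + 333464) - 26818951259/133575) = -766636*(703360 - 26818951259/133575) = -766636*67132360741/133575 = -3958929577618252/10275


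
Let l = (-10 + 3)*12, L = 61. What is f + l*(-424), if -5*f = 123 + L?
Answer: 177896/5 ≈ 35579.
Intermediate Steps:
f = -184/5 (f = -(123 + 61)/5 = -1/5*184 = -184/5 ≈ -36.800)
l = -84 (l = -7*12 = -84)
f + l*(-424) = -184/5 - 84*(-424) = -184/5 + 35616 = 177896/5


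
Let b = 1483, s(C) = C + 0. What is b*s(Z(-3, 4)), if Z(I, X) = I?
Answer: -4449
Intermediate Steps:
s(C) = C
b*s(Z(-3, 4)) = 1483*(-3) = -4449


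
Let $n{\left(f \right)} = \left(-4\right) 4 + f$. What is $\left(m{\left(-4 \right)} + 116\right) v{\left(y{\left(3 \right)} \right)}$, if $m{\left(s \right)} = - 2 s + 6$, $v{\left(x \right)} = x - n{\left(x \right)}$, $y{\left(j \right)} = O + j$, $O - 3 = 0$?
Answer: $2080$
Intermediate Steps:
$O = 3$ ($O = 3 + 0 = 3$)
$y{\left(j \right)} = 3 + j$
$n{\left(f \right)} = -16 + f$
$v{\left(x \right)} = 16$ ($v{\left(x \right)} = x - \left(-16 + x\right) = 16$)
$m{\left(s \right)} = 6 - 2 s$
$\left(m{\left(-4 \right)} + 116\right) v{\left(y{\left(3 \right)} \right)} = \left(\left(6 - -8\right) + 116\right) 16 = \left(\left(6 + 8\right) + 116\right) 16 = \left(14 + 116\right) 16 = 130 \cdot 16 = 2080$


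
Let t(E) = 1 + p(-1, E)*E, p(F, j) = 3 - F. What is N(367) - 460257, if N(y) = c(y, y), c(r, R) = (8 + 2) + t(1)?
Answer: -460242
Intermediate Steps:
t(E) = 1 + 4*E (t(E) = 1 + (3 - 1*(-1))*E = 1 + (3 + 1)*E = 1 + 4*E)
c(r, R) = 15 (c(r, R) = (8 + 2) + (1 + 4*1) = 10 + (1 + 4) = 10 + 5 = 15)
N(y) = 15
N(367) - 460257 = 15 - 460257 = -460242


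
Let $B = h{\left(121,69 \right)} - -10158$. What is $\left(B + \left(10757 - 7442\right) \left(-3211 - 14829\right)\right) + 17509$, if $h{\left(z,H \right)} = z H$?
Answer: $-59766584$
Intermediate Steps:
$h{\left(z,H \right)} = H z$
$B = 18507$ ($B = 69 \cdot 121 - -10158 = 8349 + 10158 = 18507$)
$\left(B + \left(10757 - 7442\right) \left(-3211 - 14829\right)\right) + 17509 = \left(18507 + \left(10757 - 7442\right) \left(-3211 - 14829\right)\right) + 17509 = \left(18507 + 3315 \left(-18040\right)\right) + 17509 = \left(18507 - 59802600\right) + 17509 = -59784093 + 17509 = -59766584$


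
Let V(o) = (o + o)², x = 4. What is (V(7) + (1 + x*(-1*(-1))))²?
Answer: 40401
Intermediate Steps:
V(o) = 4*o² (V(o) = (2*o)² = 4*o²)
(V(7) + (1 + x*(-1*(-1))))² = (4*7² + (1 + 4*(-1*(-1))))² = (4*49 + (1 + 4*1))² = (196 + (1 + 4))² = (196 + 5)² = 201² = 40401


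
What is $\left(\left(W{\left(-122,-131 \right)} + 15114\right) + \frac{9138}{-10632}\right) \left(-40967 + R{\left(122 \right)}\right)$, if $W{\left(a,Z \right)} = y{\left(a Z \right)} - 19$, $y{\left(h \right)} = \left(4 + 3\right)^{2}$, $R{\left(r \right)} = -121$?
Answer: $- \frac{275635201440}{443} \approx -6.222 \cdot 10^{8}$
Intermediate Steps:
$y{\left(h \right)} = 49$ ($y{\left(h \right)} = 7^{2} = 49$)
$W{\left(a,Z \right)} = 30$ ($W{\left(a,Z \right)} = 49 - 19 = 30$)
$\left(\left(W{\left(-122,-131 \right)} + 15114\right) + \frac{9138}{-10632}\right) \left(-40967 + R{\left(122 \right)}\right) = \left(\left(30 + 15114\right) + \frac{9138}{-10632}\right) \left(-40967 - 121\right) = \left(15144 + 9138 \left(- \frac{1}{10632}\right)\right) \left(-41088\right) = \left(15144 - \frac{1523}{1772}\right) \left(-41088\right) = \frac{26833645}{1772} \left(-41088\right) = - \frac{275635201440}{443}$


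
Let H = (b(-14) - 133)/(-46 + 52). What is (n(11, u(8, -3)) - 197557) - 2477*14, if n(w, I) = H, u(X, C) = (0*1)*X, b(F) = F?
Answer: -464519/2 ≈ -2.3226e+5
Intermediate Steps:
u(X, C) = 0 (u(X, C) = 0*X = 0)
H = -49/2 (H = (-14 - 133)/(-46 + 52) = -147/6 = -147*1/6 = -49/2 ≈ -24.500)
n(w, I) = -49/2
(n(11, u(8, -3)) - 197557) - 2477*14 = (-49/2 - 197557) - 2477*14 = -395163/2 - 1*34678 = -395163/2 - 34678 = -464519/2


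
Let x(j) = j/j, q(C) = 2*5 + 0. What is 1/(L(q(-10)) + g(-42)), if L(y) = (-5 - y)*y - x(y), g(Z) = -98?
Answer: -1/249 ≈ -0.0040161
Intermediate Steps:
q(C) = 10 (q(C) = 10 + 0 = 10)
x(j) = 1
L(y) = -1 + y*(-5 - y) (L(y) = (-5 - y)*y - 1*1 = y*(-5 - y) - 1 = -1 + y*(-5 - y))
1/(L(q(-10)) + g(-42)) = 1/((-1 - 1*10² - 5*10) - 98) = 1/((-1 - 1*100 - 50) - 98) = 1/((-1 - 100 - 50) - 98) = 1/(-151 - 98) = 1/(-249) = -1/249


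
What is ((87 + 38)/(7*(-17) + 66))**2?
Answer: 15625/2809 ≈ 5.5625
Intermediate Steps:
((87 + 38)/(7*(-17) + 66))**2 = (125/(-119 + 66))**2 = (125/(-53))**2 = (125*(-1/53))**2 = (-125/53)**2 = 15625/2809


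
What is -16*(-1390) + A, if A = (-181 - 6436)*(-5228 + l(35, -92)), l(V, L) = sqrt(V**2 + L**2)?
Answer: 34615916 - 6617*sqrt(9689) ≈ 3.3965e+7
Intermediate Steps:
l(V, L) = sqrt(L**2 + V**2)
A = 34593676 - 6617*sqrt(9689) (A = (-181 - 6436)*(-5228 + sqrt((-92)**2 + 35**2)) = -6617*(-5228 + sqrt(8464 + 1225)) = -6617*(-5228 + sqrt(9689)) = 34593676 - 6617*sqrt(9689) ≈ 3.3942e+7)
-16*(-1390) + A = -16*(-1390) + (34593676 - 6617*sqrt(9689)) = 22240 + (34593676 - 6617*sqrt(9689)) = 34615916 - 6617*sqrt(9689)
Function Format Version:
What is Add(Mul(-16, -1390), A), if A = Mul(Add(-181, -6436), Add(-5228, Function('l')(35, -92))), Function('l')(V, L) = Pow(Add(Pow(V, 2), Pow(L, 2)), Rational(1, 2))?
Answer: Add(34615916, Mul(-6617, Pow(9689, Rational(1, 2)))) ≈ 3.3965e+7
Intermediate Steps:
Function('l')(V, L) = Pow(Add(Pow(L, 2), Pow(V, 2)), Rational(1, 2))
A = Add(34593676, Mul(-6617, Pow(9689, Rational(1, 2)))) (A = Mul(Add(-181, -6436), Add(-5228, Pow(Add(Pow(-92, 2), Pow(35, 2)), Rational(1, 2)))) = Mul(-6617, Add(-5228, Pow(Add(8464, 1225), Rational(1, 2)))) = Mul(-6617, Add(-5228, Pow(9689, Rational(1, 2)))) = Add(34593676, Mul(-6617, Pow(9689, Rational(1, 2)))) ≈ 3.3942e+7)
Add(Mul(-16, -1390), A) = Add(Mul(-16, -1390), Add(34593676, Mul(-6617, Pow(9689, Rational(1, 2))))) = Add(22240, Add(34593676, Mul(-6617, Pow(9689, Rational(1, 2))))) = Add(34615916, Mul(-6617, Pow(9689, Rational(1, 2))))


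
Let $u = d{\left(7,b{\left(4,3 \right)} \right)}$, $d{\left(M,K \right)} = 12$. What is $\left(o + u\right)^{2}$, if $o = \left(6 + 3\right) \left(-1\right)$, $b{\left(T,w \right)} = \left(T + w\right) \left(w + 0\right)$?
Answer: $9$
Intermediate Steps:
$b{\left(T,w \right)} = w \left(T + w\right)$ ($b{\left(T,w \right)} = \left(T + w\right) w = w \left(T + w\right)$)
$u = 12$
$o = -9$ ($o = 9 \left(-1\right) = -9$)
$\left(o + u\right)^{2} = \left(-9 + 12\right)^{2} = 3^{2} = 9$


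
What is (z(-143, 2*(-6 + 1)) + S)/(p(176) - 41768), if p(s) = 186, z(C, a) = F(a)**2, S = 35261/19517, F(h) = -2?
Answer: -113329/811555894 ≈ -0.00013964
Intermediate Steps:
S = 35261/19517 (S = 35261*(1/19517) = 35261/19517 ≈ 1.8067)
z(C, a) = 4 (z(C, a) = (-2)**2 = 4)
(z(-143, 2*(-6 + 1)) + S)/(p(176) - 41768) = (4 + 35261/19517)/(186 - 41768) = (113329/19517)/(-41582) = (113329/19517)*(-1/41582) = -113329/811555894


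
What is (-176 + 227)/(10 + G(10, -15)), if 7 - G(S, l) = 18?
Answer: -51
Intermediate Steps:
G(S, l) = -11 (G(S, l) = 7 - 1*18 = 7 - 18 = -11)
(-176 + 227)/(10 + G(10, -15)) = (-176 + 227)/(10 - 11) = 51/(-1) = 51*(-1) = -51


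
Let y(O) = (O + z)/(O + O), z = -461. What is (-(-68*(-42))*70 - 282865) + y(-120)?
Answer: -115867819/240 ≈ -4.8278e+5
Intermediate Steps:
y(O) = (-461 + O)/(2*O) (y(O) = (O - 461)/(O + O) = (-461 + O)/((2*O)) = (-461 + O)*(1/(2*O)) = (-461 + O)/(2*O))
(-(-68*(-42))*70 - 282865) + y(-120) = (-(-68*(-42))*70 - 282865) + (1/2)*(-461 - 120)/(-120) = (-2856*70 - 282865) + (1/2)*(-1/120)*(-581) = (-1*199920 - 282865) + 581/240 = (-199920 - 282865) + 581/240 = -482785 + 581/240 = -115867819/240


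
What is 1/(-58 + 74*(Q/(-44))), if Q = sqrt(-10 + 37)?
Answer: -28072/1591213 + 2442*sqrt(3)/1591213 ≈ -0.014984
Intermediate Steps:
Q = 3*sqrt(3) (Q = sqrt(27) = 3*sqrt(3) ≈ 5.1962)
1/(-58 + 74*(Q/(-44))) = 1/(-58 + 74*((3*sqrt(3))/(-44))) = 1/(-58 + 74*((3*sqrt(3))*(-1/44))) = 1/(-58 + 74*(-3*sqrt(3)/44)) = 1/(-58 - 111*sqrt(3)/22)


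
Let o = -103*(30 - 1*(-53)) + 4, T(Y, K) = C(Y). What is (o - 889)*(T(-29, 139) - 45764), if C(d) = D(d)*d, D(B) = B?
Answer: 423803582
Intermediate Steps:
C(d) = d² (C(d) = d*d = d²)
T(Y, K) = Y²
o = -8545 (o = -103*(30 + 53) + 4 = -103*83 + 4 = -8549 + 4 = -8545)
(o - 889)*(T(-29, 139) - 45764) = (-8545 - 889)*((-29)² - 45764) = -9434*(841 - 45764) = -9434*(-44923) = 423803582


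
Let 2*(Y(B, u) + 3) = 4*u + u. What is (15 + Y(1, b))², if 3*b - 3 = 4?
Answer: 11449/36 ≈ 318.03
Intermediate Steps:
b = 7/3 (b = 1 + (⅓)*4 = 1 + 4/3 = 7/3 ≈ 2.3333)
Y(B, u) = -3 + 5*u/2 (Y(B, u) = -3 + (4*u + u)/2 = -3 + (5*u)/2 = -3 + 5*u/2)
(15 + Y(1, b))² = (15 + (-3 + (5/2)*(7/3)))² = (15 + (-3 + 35/6))² = (15 + 17/6)² = (107/6)² = 11449/36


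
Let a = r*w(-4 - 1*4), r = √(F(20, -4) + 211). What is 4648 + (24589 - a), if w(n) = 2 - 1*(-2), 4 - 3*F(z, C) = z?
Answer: 29237 - 4*√1851/3 ≈ 29180.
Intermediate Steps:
F(z, C) = 4/3 - z/3
w(n) = 4 (w(n) = 2 + 2 = 4)
r = √1851/3 (r = √((4/3 - ⅓*20) + 211) = √((4/3 - 20/3) + 211) = √(-16/3 + 211) = √(617/3) = √1851/3 ≈ 14.341)
a = 4*√1851/3 (a = (√1851/3)*4 = 4*√1851/3 ≈ 57.364)
4648 + (24589 - a) = 4648 + (24589 - 4*√1851/3) = 29237 - 4*√1851/3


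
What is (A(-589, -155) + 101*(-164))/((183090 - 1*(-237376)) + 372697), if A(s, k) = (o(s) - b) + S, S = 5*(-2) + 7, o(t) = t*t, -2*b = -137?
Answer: 660571/1586326 ≈ 0.41642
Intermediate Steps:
b = 137/2 (b = -½*(-137) = 137/2 ≈ 68.500)
o(t) = t²
S = -3 (S = -10 + 7 = -3)
A(s, k) = -143/2 + s² (A(s, k) = (s² - 1*137/2) - 3 = (s² - 137/2) - 3 = (-137/2 + s²) - 3 = -143/2 + s²)
(A(-589, -155) + 101*(-164))/((183090 - 1*(-237376)) + 372697) = ((-143/2 + (-589)²) + 101*(-164))/((183090 - 1*(-237376)) + 372697) = ((-143/2 + 346921) - 16564)/((183090 + 237376) + 372697) = (693699/2 - 16564)/(420466 + 372697) = (660571/2)/793163 = (660571/2)*(1/793163) = 660571/1586326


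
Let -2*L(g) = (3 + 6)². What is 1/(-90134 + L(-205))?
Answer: -2/180349 ≈ -1.1090e-5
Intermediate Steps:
L(g) = -81/2 (L(g) = -(3 + 6)²/2 = -½*9² = -½*81 = -81/2)
1/(-90134 + L(-205)) = 1/(-90134 - 81/2) = 1/(-180349/2) = -2/180349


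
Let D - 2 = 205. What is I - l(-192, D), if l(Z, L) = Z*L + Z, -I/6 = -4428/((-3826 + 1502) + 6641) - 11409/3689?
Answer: 212130272946/5308471 ≈ 39961.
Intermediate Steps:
D = 207 (D = 2 + 205 = 207)
I = 131175090/5308471 (I = -6*(-4428/((-3826 + 1502) + 6641) - 11409/3689) = -6*(-4428/(-2324 + 6641) - 11409*1/3689) = -6*(-4428/4317 - 11409/3689) = -6*(-4428*1/4317 - 11409/3689) = -6*(-1476/1439 - 11409/3689) = -6*(-21862515/5308471) = 131175090/5308471 ≈ 24.711)
l(Z, L) = Z + L*Z (l(Z, L) = L*Z + Z = Z + L*Z)
I - l(-192, D) = 131175090/5308471 - (-192)*(1 + 207) = 131175090/5308471 - (-192)*208 = 131175090/5308471 - 1*(-39936) = 131175090/5308471 + 39936 = 212130272946/5308471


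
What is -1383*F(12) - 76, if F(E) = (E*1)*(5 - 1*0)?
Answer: -83056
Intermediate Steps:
F(E) = 5*E (F(E) = E*(5 + 0) = E*5 = 5*E)
-1383*F(12) - 76 = -6915*12 - 76 = -1383*60 - 76 = -82980 - 76 = -83056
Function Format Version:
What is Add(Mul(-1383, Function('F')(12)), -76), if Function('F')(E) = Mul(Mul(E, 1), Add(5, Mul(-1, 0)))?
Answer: -83056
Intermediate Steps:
Function('F')(E) = Mul(5, E) (Function('F')(E) = Mul(E, Add(5, 0)) = Mul(E, 5) = Mul(5, E))
Add(Mul(-1383, Function('F')(12)), -76) = Add(Mul(-1383, Mul(5, 12)), -76) = Add(Mul(-1383, 60), -76) = Add(-82980, -76) = -83056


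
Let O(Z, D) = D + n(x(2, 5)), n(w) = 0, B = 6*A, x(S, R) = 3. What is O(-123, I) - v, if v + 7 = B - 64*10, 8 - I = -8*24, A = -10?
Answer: 907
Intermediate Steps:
B = -60 (B = 6*(-10) = -60)
I = 200 (I = 8 - (-8)*24 = 8 - 1*(-192) = 8 + 192 = 200)
O(Z, D) = D (O(Z, D) = D + 0 = D)
v = -707 (v = -7 + (-60 - 64*10) = -7 + (-60 - 640) = -7 - 700 = -707)
O(-123, I) - v = 200 - 1*(-707) = 200 + 707 = 907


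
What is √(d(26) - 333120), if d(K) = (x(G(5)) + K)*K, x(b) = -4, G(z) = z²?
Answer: 2*I*√83137 ≈ 576.67*I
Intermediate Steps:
d(K) = K*(-4 + K) (d(K) = (-4 + K)*K = K*(-4 + K))
√(d(26) - 333120) = √(26*(-4 + 26) - 333120) = √(26*22 - 333120) = √(572 - 333120) = √(-332548) = 2*I*√83137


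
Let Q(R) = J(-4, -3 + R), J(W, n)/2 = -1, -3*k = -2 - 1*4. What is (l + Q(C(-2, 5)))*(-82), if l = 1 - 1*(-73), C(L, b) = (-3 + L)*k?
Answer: -5904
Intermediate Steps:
k = 2 (k = -(-2 - 1*4)/3 = -(-2 - 4)/3 = -⅓*(-6) = 2)
C(L, b) = -6 + 2*L (C(L, b) = (-3 + L)*2 = -6 + 2*L)
J(W, n) = -2 (J(W, n) = 2*(-1) = -2)
l = 74 (l = 1 + 73 = 74)
Q(R) = -2
(l + Q(C(-2, 5)))*(-82) = (74 - 2)*(-82) = 72*(-82) = -5904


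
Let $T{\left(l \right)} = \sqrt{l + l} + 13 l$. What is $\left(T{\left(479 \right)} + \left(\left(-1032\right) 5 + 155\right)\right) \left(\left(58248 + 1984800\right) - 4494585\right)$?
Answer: $-2995778214 - 2451537 \sqrt{958} \approx -3.0717 \cdot 10^{9}$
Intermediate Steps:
$T{\left(l \right)} = 13 l + \sqrt{2} \sqrt{l}$ ($T{\left(l \right)} = \sqrt{2 l} + 13 l = \sqrt{2} \sqrt{l} + 13 l = 13 l + \sqrt{2} \sqrt{l}$)
$\left(T{\left(479 \right)} + \left(\left(-1032\right) 5 + 155\right)\right) \left(\left(58248 + 1984800\right) - 4494585\right) = \left(\left(13 \cdot 479 + \sqrt{2} \sqrt{479}\right) + \left(\left(-1032\right) 5 + 155\right)\right) \left(\left(58248 + 1984800\right) - 4494585\right) = \left(\left(6227 + \sqrt{958}\right) + \left(-5160 + 155\right)\right) \left(2043048 - 4494585\right) = \left(\left(6227 + \sqrt{958}\right) - 5005\right) \left(-2451537\right) = \left(1222 + \sqrt{958}\right) \left(-2451537\right) = -2995778214 - 2451537 \sqrt{958}$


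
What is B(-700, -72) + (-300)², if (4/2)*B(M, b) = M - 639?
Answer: 178661/2 ≈ 89331.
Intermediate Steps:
B(M, b) = -639/2 + M/2 (B(M, b) = (M - 639)/2 = (-639 + M)/2 = -639/2 + M/2)
B(-700, -72) + (-300)² = (-639/2 + (½)*(-700)) + (-300)² = (-639/2 - 350) + 90000 = -1339/2 + 90000 = 178661/2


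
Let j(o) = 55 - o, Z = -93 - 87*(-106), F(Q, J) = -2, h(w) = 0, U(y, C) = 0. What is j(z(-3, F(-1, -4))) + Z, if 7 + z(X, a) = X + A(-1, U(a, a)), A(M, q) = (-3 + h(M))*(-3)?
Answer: 9185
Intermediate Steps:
A(M, q) = 9 (A(M, q) = (-3 + 0)*(-3) = -3*(-3) = 9)
z(X, a) = 2 + X (z(X, a) = -7 + (X + 9) = -7 + (9 + X) = 2 + X)
Z = 9129 (Z = -93 + 9222 = 9129)
j(z(-3, F(-1, -4))) + Z = (55 - (2 - 3)) + 9129 = (55 - 1*(-1)) + 9129 = (55 + 1) + 9129 = 56 + 9129 = 9185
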